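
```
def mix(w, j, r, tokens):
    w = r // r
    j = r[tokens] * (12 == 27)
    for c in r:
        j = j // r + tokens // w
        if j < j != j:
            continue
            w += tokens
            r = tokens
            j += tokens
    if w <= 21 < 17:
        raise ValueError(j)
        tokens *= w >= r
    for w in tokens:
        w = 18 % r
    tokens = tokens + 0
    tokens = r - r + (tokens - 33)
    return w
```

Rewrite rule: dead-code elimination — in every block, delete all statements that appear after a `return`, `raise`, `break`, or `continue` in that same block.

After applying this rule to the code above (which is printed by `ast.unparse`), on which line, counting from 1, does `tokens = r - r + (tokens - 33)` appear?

13

Transformed code:
def mix(w, j, r, tokens):
    w = r // r
    j = r[tokens] * (12 == 27)
    for c in r:
        j = j // r + tokens // w
        if j < j != j:
            continue
    if w <= 21 < 17:
        raise ValueError(j)
    for w in tokens:
        w = 18 % r
    tokens = tokens + 0
    tokens = r - r + (tokens - 33)
    return w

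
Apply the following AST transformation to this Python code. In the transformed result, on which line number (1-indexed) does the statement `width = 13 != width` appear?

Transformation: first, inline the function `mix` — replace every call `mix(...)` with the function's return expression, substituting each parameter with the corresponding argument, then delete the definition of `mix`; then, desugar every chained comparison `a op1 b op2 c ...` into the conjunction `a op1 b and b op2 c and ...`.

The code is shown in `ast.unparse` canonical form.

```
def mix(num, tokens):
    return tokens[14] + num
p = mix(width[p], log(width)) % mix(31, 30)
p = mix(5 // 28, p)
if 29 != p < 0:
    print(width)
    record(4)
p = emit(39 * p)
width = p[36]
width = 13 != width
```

Transformed code:
p = (log(width)[14] + width[p]) % (30[14] + 31)
p = p[14] + 5 // 28
if 29 != p and p < 0:
    print(width)
    record(4)
p = emit(39 * p)
width = p[36]
width = 13 != width

8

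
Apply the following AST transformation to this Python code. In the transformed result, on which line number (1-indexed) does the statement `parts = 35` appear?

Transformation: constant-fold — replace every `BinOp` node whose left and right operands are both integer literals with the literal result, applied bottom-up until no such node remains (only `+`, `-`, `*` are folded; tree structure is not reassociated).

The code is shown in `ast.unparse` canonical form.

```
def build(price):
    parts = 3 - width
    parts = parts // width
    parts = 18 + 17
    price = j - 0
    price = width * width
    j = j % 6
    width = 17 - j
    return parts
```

4

Transformed code:
def build(price):
    parts = 3 - width
    parts = parts // width
    parts = 35
    price = j - 0
    price = width * width
    j = j % 6
    width = 17 - j
    return parts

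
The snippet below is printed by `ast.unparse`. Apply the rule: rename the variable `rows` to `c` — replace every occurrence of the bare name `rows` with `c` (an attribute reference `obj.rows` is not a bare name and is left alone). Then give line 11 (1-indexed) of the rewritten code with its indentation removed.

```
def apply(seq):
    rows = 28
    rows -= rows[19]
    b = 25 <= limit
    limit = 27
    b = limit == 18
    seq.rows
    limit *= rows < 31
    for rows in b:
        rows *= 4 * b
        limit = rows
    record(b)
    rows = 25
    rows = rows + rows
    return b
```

limit = c

Transformed code:
def apply(seq):
    c = 28
    c -= c[19]
    b = 25 <= limit
    limit = 27
    b = limit == 18
    seq.rows
    limit *= c < 31
    for c in b:
        c *= 4 * b
        limit = c
    record(b)
    c = 25
    c = c + c
    return b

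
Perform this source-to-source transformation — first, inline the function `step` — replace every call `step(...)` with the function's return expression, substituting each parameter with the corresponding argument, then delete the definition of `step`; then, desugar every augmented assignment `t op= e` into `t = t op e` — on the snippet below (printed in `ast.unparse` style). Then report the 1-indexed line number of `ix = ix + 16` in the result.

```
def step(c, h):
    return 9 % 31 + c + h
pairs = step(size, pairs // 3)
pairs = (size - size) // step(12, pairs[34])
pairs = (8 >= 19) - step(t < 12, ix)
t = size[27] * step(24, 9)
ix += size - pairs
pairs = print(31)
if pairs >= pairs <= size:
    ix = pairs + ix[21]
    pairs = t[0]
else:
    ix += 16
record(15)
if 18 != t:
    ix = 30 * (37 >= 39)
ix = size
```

11

Transformed code:
pairs = 9 % 31 + size + pairs // 3
pairs = (size - size) // (9 % 31 + 12 + pairs[34])
pairs = (8 >= 19) - (9 % 31 + (t < 12) + ix)
t = size[27] * (9 % 31 + 24 + 9)
ix = ix + (size - pairs)
pairs = print(31)
if pairs >= pairs <= size:
    ix = pairs + ix[21]
    pairs = t[0]
else:
    ix = ix + 16
record(15)
if 18 != t:
    ix = 30 * (37 >= 39)
ix = size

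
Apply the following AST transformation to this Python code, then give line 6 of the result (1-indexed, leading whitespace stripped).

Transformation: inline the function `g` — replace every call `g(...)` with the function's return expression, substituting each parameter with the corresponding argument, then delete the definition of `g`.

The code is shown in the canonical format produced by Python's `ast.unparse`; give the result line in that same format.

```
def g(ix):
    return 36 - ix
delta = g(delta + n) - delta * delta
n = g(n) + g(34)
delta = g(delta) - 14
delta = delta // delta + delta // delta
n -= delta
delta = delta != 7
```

Transformed code:
delta = 36 - (delta + n) - delta * delta
n = 36 - n + (36 - 34)
delta = 36 - delta - 14
delta = delta // delta + delta // delta
n -= delta
delta = delta != 7

delta = delta != 7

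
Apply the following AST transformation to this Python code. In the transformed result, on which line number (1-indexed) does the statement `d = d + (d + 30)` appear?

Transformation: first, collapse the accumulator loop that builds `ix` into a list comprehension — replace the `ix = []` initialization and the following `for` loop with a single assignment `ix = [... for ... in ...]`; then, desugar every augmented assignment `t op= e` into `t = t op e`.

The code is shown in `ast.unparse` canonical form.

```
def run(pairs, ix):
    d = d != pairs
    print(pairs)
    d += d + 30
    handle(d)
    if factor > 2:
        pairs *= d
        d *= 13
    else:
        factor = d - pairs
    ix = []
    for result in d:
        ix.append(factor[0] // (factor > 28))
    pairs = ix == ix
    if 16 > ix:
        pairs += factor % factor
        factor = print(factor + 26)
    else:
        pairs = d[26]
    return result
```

Transformed code:
def run(pairs, ix):
    d = d != pairs
    print(pairs)
    d = d + (d + 30)
    handle(d)
    if factor > 2:
        pairs = pairs * d
        d = d * 13
    else:
        factor = d - pairs
    ix = [factor[0] // (factor > 28) for result in d]
    pairs = ix == ix
    if 16 > ix:
        pairs = pairs + factor % factor
        factor = print(factor + 26)
    else:
        pairs = d[26]
    return result

4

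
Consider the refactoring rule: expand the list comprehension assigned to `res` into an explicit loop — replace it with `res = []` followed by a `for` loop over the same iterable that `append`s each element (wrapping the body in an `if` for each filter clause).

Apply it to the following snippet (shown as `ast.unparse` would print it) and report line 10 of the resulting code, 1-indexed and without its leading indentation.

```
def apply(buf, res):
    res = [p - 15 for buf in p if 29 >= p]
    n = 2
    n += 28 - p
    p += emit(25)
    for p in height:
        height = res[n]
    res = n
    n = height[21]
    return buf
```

height = res[n]

Transformed code:
def apply(buf, res):
    res = []
    for buf in p:
        if 29 >= p:
            res.append(p - 15)
    n = 2
    n += 28 - p
    p += emit(25)
    for p in height:
        height = res[n]
    res = n
    n = height[21]
    return buf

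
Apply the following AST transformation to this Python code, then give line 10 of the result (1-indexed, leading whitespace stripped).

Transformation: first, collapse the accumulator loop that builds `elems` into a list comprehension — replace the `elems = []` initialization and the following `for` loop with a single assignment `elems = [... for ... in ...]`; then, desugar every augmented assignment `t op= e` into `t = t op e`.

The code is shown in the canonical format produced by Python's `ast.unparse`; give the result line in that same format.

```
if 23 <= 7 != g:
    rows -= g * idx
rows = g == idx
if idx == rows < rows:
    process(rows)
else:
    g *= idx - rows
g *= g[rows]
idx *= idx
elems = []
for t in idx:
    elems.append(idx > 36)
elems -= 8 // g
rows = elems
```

elems = [idx > 36 for t in idx]

Transformed code:
if 23 <= 7 != g:
    rows = rows - g * idx
rows = g == idx
if idx == rows < rows:
    process(rows)
else:
    g = g * (idx - rows)
g = g * g[rows]
idx = idx * idx
elems = [idx > 36 for t in idx]
elems = elems - 8 // g
rows = elems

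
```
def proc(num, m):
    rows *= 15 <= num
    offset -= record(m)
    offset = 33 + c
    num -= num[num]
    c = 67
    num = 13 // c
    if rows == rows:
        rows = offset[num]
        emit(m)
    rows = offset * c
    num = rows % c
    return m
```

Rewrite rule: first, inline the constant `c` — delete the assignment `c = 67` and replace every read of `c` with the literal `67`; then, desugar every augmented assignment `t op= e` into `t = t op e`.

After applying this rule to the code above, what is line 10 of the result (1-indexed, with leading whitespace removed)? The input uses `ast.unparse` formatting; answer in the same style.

rows = offset * 67

Transformed code:
def proc(num, m):
    rows = rows * (15 <= num)
    offset = offset - record(m)
    offset = 33 + 67
    num = num - num[num]
    num = 13 // 67
    if rows == rows:
        rows = offset[num]
        emit(m)
    rows = offset * 67
    num = rows % 67
    return m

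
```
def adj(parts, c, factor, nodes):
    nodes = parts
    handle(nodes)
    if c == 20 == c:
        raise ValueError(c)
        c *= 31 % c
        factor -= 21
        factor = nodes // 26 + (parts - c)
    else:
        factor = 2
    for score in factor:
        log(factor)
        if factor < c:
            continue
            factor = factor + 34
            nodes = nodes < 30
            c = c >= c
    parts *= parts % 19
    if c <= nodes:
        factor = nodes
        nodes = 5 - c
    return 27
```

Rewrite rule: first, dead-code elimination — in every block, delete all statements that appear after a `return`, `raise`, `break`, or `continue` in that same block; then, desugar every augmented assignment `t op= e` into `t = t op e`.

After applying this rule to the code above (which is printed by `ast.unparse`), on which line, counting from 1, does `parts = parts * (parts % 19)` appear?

12

Transformed code:
def adj(parts, c, factor, nodes):
    nodes = parts
    handle(nodes)
    if c == 20 == c:
        raise ValueError(c)
    else:
        factor = 2
    for score in factor:
        log(factor)
        if factor < c:
            continue
    parts = parts * (parts % 19)
    if c <= nodes:
        factor = nodes
        nodes = 5 - c
    return 27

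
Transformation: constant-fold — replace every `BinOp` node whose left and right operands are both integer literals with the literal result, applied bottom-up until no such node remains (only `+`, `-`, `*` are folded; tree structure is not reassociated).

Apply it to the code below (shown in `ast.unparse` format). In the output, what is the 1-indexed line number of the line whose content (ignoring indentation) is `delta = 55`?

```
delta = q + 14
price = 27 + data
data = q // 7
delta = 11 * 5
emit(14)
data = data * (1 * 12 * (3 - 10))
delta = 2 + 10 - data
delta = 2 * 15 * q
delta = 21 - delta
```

Transformed code:
delta = q + 14
price = 27 + data
data = q // 7
delta = 55
emit(14)
data = data * -84
delta = 12 - data
delta = 30 * q
delta = 21 - delta

4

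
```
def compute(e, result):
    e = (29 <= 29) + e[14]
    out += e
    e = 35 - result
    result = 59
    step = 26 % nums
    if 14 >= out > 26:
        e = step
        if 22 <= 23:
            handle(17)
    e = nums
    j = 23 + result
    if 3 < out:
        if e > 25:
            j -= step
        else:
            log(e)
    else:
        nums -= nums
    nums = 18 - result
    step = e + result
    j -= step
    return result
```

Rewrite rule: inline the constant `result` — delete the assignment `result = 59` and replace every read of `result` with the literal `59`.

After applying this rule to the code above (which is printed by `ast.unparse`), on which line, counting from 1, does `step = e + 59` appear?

Transformed code:
def compute(e, result):
    e = (29 <= 29) + e[14]
    out += e
    e = 35 - 59
    step = 26 % nums
    if 14 >= out > 26:
        e = step
        if 22 <= 23:
            handle(17)
    e = nums
    j = 23 + 59
    if 3 < out:
        if e > 25:
            j -= step
        else:
            log(e)
    else:
        nums -= nums
    nums = 18 - 59
    step = e + 59
    j -= step
    return 59

20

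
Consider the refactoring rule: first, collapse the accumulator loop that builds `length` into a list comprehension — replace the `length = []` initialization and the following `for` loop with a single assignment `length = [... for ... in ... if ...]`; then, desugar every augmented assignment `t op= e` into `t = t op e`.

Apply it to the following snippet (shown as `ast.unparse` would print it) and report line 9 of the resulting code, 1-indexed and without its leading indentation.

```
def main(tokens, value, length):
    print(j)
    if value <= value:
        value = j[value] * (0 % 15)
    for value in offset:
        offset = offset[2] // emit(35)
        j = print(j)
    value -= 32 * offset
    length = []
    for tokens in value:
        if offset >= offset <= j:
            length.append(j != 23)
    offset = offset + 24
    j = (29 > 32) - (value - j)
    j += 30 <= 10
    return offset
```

length = [j != 23 for tokens in value if offset >= offset <= j]

Transformed code:
def main(tokens, value, length):
    print(j)
    if value <= value:
        value = j[value] * (0 % 15)
    for value in offset:
        offset = offset[2] // emit(35)
        j = print(j)
    value = value - 32 * offset
    length = [j != 23 for tokens in value if offset >= offset <= j]
    offset = offset + 24
    j = (29 > 32) - (value - j)
    j = j + (30 <= 10)
    return offset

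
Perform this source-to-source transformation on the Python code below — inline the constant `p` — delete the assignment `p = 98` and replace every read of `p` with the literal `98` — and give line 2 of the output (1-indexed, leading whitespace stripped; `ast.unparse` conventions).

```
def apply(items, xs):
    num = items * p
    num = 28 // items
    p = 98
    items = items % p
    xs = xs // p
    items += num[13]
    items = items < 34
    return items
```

Transformed code:
def apply(items, xs):
    num = items * 98
    num = 28 // items
    items = items % 98
    xs = xs // 98
    items += num[13]
    items = items < 34
    return items

num = items * 98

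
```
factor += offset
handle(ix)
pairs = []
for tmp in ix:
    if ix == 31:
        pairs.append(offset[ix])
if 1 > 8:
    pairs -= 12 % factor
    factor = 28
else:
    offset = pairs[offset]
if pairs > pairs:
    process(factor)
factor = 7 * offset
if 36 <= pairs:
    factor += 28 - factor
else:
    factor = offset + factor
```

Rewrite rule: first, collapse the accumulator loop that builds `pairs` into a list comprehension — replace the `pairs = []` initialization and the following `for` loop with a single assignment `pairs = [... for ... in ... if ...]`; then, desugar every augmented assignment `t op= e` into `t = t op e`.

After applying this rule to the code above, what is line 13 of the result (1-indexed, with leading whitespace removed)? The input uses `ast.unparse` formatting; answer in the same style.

factor = factor + (28 - factor)

Transformed code:
factor = factor + offset
handle(ix)
pairs = [offset[ix] for tmp in ix if ix == 31]
if 1 > 8:
    pairs = pairs - 12 % factor
    factor = 28
else:
    offset = pairs[offset]
if pairs > pairs:
    process(factor)
factor = 7 * offset
if 36 <= pairs:
    factor = factor + (28 - factor)
else:
    factor = offset + factor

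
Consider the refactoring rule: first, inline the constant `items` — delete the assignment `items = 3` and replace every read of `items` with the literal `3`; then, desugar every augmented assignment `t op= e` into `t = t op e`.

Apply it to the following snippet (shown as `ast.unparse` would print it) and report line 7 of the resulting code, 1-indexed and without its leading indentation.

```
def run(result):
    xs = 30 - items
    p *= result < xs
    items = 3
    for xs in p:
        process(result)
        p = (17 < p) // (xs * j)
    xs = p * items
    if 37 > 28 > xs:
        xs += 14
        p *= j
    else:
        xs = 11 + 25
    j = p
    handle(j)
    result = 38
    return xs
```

xs = p * 3

Transformed code:
def run(result):
    xs = 30 - 3
    p = p * (result < xs)
    for xs in p:
        process(result)
        p = (17 < p) // (xs * j)
    xs = p * 3
    if 37 > 28 > xs:
        xs = xs + 14
        p = p * j
    else:
        xs = 11 + 25
    j = p
    handle(j)
    result = 38
    return xs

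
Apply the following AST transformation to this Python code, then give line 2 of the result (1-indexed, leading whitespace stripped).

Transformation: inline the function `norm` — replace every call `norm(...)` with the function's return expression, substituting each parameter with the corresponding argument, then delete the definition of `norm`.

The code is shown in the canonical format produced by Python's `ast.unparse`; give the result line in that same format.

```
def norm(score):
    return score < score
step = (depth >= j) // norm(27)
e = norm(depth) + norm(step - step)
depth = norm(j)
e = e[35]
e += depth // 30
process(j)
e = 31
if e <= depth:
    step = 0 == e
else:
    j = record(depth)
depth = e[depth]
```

e = (depth < depth) + (step - step < step - step)

Transformed code:
step = (depth >= j) // (27 < 27)
e = (depth < depth) + (step - step < step - step)
depth = j < j
e = e[35]
e += depth // 30
process(j)
e = 31
if e <= depth:
    step = 0 == e
else:
    j = record(depth)
depth = e[depth]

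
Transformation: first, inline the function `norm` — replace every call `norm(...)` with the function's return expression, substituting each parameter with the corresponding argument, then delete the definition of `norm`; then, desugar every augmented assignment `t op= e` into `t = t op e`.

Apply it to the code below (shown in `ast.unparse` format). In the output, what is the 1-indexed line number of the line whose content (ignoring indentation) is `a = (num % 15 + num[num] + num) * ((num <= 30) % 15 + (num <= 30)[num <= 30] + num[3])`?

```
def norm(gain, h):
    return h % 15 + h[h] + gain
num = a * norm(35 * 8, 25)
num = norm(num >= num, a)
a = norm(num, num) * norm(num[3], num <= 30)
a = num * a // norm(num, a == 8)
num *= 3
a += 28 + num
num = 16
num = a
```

Transformed code:
num = a * (25 % 15 + 25[25] + 35 * 8)
num = a % 15 + a[a] + (num >= num)
a = (num % 15 + num[num] + num) * ((num <= 30) % 15 + (num <= 30)[num <= 30] + num[3])
a = num * a // ((a == 8) % 15 + (a == 8)[a == 8] + num)
num = num * 3
a = a + (28 + num)
num = 16
num = a

3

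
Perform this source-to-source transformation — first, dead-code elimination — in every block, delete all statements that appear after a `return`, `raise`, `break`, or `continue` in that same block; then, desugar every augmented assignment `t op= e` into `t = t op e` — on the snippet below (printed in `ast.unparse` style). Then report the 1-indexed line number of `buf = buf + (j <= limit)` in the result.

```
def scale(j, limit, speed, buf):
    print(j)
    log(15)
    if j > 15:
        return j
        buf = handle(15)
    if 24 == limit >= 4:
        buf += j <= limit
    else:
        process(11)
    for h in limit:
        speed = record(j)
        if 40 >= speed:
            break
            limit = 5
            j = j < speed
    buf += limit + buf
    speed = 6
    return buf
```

7

Transformed code:
def scale(j, limit, speed, buf):
    print(j)
    log(15)
    if j > 15:
        return j
    if 24 == limit >= 4:
        buf = buf + (j <= limit)
    else:
        process(11)
    for h in limit:
        speed = record(j)
        if 40 >= speed:
            break
    buf = buf + (limit + buf)
    speed = 6
    return buf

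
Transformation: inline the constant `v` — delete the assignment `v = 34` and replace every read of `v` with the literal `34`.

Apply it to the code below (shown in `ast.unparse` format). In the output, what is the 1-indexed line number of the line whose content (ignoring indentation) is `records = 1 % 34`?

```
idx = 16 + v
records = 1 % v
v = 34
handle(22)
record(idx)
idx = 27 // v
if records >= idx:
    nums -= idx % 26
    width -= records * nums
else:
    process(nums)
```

2

Transformed code:
idx = 16 + 34
records = 1 % 34
handle(22)
record(idx)
idx = 27 // 34
if records >= idx:
    nums -= idx % 26
    width -= records * nums
else:
    process(nums)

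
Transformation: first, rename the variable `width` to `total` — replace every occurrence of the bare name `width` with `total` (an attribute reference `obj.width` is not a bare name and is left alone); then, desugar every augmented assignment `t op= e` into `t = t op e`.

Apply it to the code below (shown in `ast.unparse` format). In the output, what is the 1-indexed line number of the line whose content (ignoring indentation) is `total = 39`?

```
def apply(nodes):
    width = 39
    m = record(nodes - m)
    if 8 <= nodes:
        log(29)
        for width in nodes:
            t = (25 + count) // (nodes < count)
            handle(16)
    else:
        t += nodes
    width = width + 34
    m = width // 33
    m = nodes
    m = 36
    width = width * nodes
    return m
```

Transformed code:
def apply(nodes):
    total = 39
    m = record(nodes - m)
    if 8 <= nodes:
        log(29)
        for total in nodes:
            t = (25 + count) // (nodes < count)
            handle(16)
    else:
        t = t + nodes
    total = total + 34
    m = total // 33
    m = nodes
    m = 36
    total = total * nodes
    return m

2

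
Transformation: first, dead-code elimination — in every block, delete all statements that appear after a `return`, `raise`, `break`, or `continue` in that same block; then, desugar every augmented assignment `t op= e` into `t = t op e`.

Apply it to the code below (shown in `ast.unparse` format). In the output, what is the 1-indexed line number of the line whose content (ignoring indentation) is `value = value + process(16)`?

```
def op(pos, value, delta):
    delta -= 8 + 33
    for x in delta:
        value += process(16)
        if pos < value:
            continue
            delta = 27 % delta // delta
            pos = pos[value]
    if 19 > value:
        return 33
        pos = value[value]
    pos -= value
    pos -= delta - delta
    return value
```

Transformed code:
def op(pos, value, delta):
    delta = delta - (8 + 33)
    for x in delta:
        value = value + process(16)
        if pos < value:
            continue
    if 19 > value:
        return 33
    pos = pos - value
    pos = pos - (delta - delta)
    return value

4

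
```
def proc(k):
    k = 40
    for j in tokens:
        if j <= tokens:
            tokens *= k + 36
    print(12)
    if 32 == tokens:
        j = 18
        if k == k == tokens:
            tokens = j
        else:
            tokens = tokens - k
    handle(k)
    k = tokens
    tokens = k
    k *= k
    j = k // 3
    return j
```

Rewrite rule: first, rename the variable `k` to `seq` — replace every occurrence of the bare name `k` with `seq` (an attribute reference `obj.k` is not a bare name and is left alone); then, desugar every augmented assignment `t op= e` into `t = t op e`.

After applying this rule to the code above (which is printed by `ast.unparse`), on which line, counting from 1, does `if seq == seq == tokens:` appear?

Transformed code:
def proc(seq):
    seq = 40
    for j in tokens:
        if j <= tokens:
            tokens = tokens * (seq + 36)
    print(12)
    if 32 == tokens:
        j = 18
        if seq == seq == tokens:
            tokens = j
        else:
            tokens = tokens - seq
    handle(seq)
    seq = tokens
    tokens = seq
    seq = seq * seq
    j = seq // 3
    return j

9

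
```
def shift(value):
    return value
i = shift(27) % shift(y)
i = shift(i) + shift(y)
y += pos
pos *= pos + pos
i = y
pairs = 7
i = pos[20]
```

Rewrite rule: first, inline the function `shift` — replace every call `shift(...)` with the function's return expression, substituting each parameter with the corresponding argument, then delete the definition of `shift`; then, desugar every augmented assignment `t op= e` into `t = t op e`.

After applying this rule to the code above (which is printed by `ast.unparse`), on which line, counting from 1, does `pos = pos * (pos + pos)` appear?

4

Transformed code:
i = 27 % y
i = i + y
y = y + pos
pos = pos * (pos + pos)
i = y
pairs = 7
i = pos[20]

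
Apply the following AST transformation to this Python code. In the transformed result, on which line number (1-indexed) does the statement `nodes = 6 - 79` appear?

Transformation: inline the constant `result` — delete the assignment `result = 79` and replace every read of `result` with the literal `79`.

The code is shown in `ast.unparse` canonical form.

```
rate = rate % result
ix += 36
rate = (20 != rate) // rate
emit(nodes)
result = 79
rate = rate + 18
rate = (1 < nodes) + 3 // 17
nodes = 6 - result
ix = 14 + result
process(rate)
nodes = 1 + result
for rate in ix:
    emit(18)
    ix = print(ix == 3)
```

7

Transformed code:
rate = rate % 79
ix += 36
rate = (20 != rate) // rate
emit(nodes)
rate = rate + 18
rate = (1 < nodes) + 3 // 17
nodes = 6 - 79
ix = 14 + 79
process(rate)
nodes = 1 + 79
for rate in ix:
    emit(18)
    ix = print(ix == 3)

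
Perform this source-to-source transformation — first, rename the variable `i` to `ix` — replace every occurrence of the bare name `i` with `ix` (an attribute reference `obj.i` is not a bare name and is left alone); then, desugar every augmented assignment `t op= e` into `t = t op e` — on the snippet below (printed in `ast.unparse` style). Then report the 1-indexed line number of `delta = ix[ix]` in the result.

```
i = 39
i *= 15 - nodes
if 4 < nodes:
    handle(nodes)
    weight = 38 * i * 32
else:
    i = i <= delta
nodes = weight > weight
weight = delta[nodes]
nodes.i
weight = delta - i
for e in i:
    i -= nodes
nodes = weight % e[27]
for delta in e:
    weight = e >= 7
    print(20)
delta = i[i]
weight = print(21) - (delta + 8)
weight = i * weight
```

Transformed code:
ix = 39
ix = ix * (15 - nodes)
if 4 < nodes:
    handle(nodes)
    weight = 38 * ix * 32
else:
    ix = ix <= delta
nodes = weight > weight
weight = delta[nodes]
nodes.i
weight = delta - ix
for e in ix:
    ix = ix - nodes
nodes = weight % e[27]
for delta in e:
    weight = e >= 7
    print(20)
delta = ix[ix]
weight = print(21) - (delta + 8)
weight = ix * weight

18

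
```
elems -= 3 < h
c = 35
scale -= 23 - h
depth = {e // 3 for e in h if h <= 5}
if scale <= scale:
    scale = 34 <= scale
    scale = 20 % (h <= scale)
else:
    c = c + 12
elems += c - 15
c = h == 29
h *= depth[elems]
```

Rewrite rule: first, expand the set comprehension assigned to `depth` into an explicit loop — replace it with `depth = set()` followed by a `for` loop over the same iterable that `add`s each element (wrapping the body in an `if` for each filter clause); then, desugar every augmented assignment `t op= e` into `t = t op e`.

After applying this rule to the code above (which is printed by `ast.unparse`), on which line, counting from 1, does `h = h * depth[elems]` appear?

15

Transformed code:
elems = elems - (3 < h)
c = 35
scale = scale - (23 - h)
depth = set()
for e in h:
    if h <= 5:
        depth.add(e // 3)
if scale <= scale:
    scale = 34 <= scale
    scale = 20 % (h <= scale)
else:
    c = c + 12
elems = elems + (c - 15)
c = h == 29
h = h * depth[elems]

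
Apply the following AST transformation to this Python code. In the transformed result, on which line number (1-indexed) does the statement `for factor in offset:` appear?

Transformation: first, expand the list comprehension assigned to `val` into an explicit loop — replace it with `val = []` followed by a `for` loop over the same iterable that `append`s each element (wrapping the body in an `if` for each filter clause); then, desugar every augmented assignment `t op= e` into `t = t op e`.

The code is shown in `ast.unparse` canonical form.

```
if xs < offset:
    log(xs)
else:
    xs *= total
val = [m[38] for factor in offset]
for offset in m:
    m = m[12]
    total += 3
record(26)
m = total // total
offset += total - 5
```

Transformed code:
if xs < offset:
    log(xs)
else:
    xs = xs * total
val = []
for factor in offset:
    val.append(m[38])
for offset in m:
    m = m[12]
    total = total + 3
record(26)
m = total // total
offset = offset + (total - 5)

6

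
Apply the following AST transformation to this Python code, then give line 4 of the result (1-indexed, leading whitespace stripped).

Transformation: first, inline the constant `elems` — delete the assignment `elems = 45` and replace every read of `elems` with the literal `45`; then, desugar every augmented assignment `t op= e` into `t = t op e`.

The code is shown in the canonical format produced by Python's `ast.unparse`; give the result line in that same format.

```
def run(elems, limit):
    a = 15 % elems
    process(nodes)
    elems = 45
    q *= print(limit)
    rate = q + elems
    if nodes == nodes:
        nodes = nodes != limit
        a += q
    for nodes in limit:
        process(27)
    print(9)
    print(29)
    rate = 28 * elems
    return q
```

Transformed code:
def run(elems, limit):
    a = 15 % 45
    process(nodes)
    q = q * print(limit)
    rate = q + 45
    if nodes == nodes:
        nodes = nodes != limit
        a = a + q
    for nodes in limit:
        process(27)
    print(9)
    print(29)
    rate = 28 * 45
    return q

q = q * print(limit)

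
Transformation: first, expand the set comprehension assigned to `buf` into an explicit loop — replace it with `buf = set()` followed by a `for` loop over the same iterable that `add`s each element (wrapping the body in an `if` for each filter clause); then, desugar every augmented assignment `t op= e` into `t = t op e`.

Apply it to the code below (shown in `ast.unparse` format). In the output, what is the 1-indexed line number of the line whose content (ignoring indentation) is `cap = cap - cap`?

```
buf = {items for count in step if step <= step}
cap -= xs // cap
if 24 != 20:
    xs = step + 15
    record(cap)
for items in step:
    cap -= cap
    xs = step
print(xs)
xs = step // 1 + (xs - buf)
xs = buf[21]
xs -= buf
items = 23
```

Transformed code:
buf = set()
for count in step:
    if step <= step:
        buf.add(items)
cap = cap - xs // cap
if 24 != 20:
    xs = step + 15
    record(cap)
for items in step:
    cap = cap - cap
    xs = step
print(xs)
xs = step // 1 + (xs - buf)
xs = buf[21]
xs = xs - buf
items = 23

10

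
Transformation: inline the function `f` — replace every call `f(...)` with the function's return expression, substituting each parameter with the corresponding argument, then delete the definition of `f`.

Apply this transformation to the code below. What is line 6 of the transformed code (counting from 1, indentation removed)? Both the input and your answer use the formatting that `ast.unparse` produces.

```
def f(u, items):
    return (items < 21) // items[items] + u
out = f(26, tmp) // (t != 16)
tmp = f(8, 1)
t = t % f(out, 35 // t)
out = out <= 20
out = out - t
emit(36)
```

emit(36)

Transformed code:
out = ((tmp < 21) // tmp[tmp] + 26) // (t != 16)
tmp = (1 < 21) // 1[1] + 8
t = t % ((35 // t < 21) // (35 // t)[35 // t] + out)
out = out <= 20
out = out - t
emit(36)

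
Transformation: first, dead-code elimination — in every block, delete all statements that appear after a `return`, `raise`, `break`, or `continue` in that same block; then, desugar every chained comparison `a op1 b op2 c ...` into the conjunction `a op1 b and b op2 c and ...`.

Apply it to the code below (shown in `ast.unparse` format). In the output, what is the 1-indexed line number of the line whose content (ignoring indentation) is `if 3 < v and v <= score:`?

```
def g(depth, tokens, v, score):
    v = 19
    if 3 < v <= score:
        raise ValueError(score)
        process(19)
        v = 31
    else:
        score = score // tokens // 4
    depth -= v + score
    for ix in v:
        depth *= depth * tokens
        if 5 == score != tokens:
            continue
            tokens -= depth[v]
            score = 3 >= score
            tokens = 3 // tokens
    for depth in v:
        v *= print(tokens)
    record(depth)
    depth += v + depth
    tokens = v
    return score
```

3

Transformed code:
def g(depth, tokens, v, score):
    v = 19
    if 3 < v and v <= score:
        raise ValueError(score)
    else:
        score = score // tokens // 4
    depth -= v + score
    for ix in v:
        depth *= depth * tokens
        if 5 == score and score != tokens:
            continue
    for depth in v:
        v *= print(tokens)
    record(depth)
    depth += v + depth
    tokens = v
    return score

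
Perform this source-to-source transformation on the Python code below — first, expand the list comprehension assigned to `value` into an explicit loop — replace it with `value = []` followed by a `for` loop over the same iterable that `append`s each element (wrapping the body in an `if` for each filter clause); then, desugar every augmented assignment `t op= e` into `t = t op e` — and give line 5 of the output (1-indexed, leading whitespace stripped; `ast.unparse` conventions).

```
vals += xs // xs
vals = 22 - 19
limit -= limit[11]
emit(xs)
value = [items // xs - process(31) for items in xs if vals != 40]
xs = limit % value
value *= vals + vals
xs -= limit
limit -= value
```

Transformed code:
vals = vals + xs // xs
vals = 22 - 19
limit = limit - limit[11]
emit(xs)
value = []
for items in xs:
    if vals != 40:
        value.append(items // xs - process(31))
xs = limit % value
value = value * (vals + vals)
xs = xs - limit
limit = limit - value

value = []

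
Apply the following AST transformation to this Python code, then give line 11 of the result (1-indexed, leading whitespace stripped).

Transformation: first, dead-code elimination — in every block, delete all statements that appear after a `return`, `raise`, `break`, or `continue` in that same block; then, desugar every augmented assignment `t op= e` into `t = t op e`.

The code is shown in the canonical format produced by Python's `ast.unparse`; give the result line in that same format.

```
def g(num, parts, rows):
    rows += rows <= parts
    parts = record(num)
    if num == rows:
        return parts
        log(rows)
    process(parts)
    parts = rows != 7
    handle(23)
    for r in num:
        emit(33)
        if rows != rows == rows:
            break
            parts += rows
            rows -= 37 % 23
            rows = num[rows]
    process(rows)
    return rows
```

Transformed code:
def g(num, parts, rows):
    rows = rows + (rows <= parts)
    parts = record(num)
    if num == rows:
        return parts
    process(parts)
    parts = rows != 7
    handle(23)
    for r in num:
        emit(33)
        if rows != rows == rows:
            break
    process(rows)
    return rows

if rows != rows == rows:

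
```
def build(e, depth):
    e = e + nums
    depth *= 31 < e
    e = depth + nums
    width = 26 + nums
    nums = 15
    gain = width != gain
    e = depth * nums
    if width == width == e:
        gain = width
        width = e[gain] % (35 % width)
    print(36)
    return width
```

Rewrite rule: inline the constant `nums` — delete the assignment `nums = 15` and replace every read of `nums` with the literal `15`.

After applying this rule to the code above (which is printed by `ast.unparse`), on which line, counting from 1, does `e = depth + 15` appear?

4

Transformed code:
def build(e, depth):
    e = e + 15
    depth *= 31 < e
    e = depth + 15
    width = 26 + 15
    gain = width != gain
    e = depth * 15
    if width == width == e:
        gain = width
        width = e[gain] % (35 % width)
    print(36)
    return width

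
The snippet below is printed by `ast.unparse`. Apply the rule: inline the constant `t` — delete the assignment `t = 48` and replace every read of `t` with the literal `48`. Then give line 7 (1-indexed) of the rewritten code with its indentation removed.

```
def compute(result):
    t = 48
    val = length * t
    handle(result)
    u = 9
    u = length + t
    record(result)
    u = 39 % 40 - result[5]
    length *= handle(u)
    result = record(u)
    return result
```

u = 39 % 40 - result[5]

Transformed code:
def compute(result):
    val = length * 48
    handle(result)
    u = 9
    u = length + 48
    record(result)
    u = 39 % 40 - result[5]
    length *= handle(u)
    result = record(u)
    return result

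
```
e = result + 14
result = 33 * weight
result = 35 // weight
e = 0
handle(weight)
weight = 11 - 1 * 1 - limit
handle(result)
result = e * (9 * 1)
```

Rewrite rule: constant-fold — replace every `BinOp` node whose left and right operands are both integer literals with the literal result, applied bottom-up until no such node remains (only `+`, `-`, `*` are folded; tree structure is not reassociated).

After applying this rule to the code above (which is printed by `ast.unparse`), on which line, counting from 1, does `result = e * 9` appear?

8

Transformed code:
e = result + 14
result = 33 * weight
result = 35 // weight
e = 0
handle(weight)
weight = 10 - limit
handle(result)
result = e * 9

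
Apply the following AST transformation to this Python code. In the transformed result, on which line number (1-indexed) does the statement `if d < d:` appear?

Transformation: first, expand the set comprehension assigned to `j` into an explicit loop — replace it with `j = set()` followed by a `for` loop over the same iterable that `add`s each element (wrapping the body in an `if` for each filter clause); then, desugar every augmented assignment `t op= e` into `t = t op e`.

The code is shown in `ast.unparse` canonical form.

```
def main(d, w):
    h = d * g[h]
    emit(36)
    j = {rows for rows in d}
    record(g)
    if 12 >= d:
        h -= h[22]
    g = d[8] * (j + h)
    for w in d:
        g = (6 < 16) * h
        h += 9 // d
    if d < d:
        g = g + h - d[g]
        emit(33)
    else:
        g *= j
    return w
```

14

Transformed code:
def main(d, w):
    h = d * g[h]
    emit(36)
    j = set()
    for rows in d:
        j.add(rows)
    record(g)
    if 12 >= d:
        h = h - h[22]
    g = d[8] * (j + h)
    for w in d:
        g = (6 < 16) * h
        h = h + 9 // d
    if d < d:
        g = g + h - d[g]
        emit(33)
    else:
        g = g * j
    return w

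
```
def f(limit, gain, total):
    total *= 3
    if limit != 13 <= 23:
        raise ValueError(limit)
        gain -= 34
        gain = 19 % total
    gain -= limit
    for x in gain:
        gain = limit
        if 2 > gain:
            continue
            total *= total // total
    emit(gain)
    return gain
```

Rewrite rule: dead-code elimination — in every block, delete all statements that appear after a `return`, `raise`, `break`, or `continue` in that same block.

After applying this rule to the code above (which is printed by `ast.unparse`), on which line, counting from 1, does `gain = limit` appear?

7

Transformed code:
def f(limit, gain, total):
    total *= 3
    if limit != 13 <= 23:
        raise ValueError(limit)
    gain -= limit
    for x in gain:
        gain = limit
        if 2 > gain:
            continue
    emit(gain)
    return gain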